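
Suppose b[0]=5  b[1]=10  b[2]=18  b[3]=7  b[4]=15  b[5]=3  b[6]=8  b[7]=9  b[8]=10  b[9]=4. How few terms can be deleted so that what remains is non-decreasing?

Fewest deletions = n − (longest non-decreasing subsequence).
i:      0  1  2  3  4  5  6  7  8  9
b[i]:   5 10 18  7 15  3  8  9 10  4
dp:     1  2  3  2  3  1  3  4  5  2
max dp = 5, so deletions = 10 − 5 = 5.

5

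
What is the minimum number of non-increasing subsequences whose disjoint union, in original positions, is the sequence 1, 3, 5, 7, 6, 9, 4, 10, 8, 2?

6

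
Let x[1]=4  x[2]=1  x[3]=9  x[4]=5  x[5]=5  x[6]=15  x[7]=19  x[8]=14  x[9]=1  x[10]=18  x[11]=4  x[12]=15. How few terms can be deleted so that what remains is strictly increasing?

Fewest deletions = n − (longest strictly increasing subsequence).
i:      1  2  3  4  5  6  7  8  9 10 11 12
x[i]:   4  1  9  5  5 15 19 14  1 18  4 15
dp:     1  1  2  2  2  3  4  3  1  4  2  4
max dp = 4, so deletions = 12 − 4 = 8.

8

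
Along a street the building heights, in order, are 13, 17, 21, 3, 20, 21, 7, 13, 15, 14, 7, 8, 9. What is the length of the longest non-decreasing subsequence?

Let dp[i] be the length of the longest such subsequence ending at index i:
i:      1  2  3  4  5  6  7  8  9 10 11 12 13
a[i]:  13 17 21  3 20 21  7 13 15 14  7  8  9
dp:     1  2  3  1  3  4  2  3  4  4  3  4  5
Maximum dp value is 5.

5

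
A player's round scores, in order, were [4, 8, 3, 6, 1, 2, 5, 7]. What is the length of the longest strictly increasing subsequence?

Track the smallest tail for each achievable length (strict):
4 → extends → [4]
8 → extends → [4, 8]
3 → replaces 4 → [3, 8]
6 → replaces 8 → [3, 6]
1 → replaces 3 → [1, 6]
2 → replaces 6 → [1, 2]
5 → extends → [1, 2, 5]
7 → extends → [1, 2, 5, 7]
Four tails, so the longest strictly increasing subsequence has length 4 (e.g. 1, 2, 5, 7).

4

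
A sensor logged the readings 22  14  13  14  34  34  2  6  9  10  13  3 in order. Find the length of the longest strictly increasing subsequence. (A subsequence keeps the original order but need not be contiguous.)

5

Let dp[i] be the length of the longest such subsequence ending at index i:
i:      1  2  3  4  5  6  7  8  9 10 11 12
a[i]:  22 14 13 14 34 34  2  6  9 10 13  3
dp:     1  1  1  2  3  3  1  2  3  4  5  2
Maximum dp value is 5.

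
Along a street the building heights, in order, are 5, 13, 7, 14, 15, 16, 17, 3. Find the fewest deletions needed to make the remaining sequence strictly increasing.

2

Fewest deletions = n − (longest strictly increasing subsequence).
Patience tails:
5 → extends → [5]
13 → extends → [5, 13]
7 → replaces 13 → [5, 7]
14 → extends → [5, 7, 14]
15 → extends → [5, 7, 14, 15]
16 → extends → [5, 7, 14, 15, 16]
17 → extends → [5, 7, 14, 15, 16, 17]
3 → replaces 5 → [3, 7, 14, 15, 16, 17]
Longest strictly increasing subsequence has length 6, so deletions = 8 − 6 = 2.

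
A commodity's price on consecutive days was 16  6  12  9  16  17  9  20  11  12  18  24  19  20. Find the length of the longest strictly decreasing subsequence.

3

Negate each value so 'decreasing' becomes 'increasing', then run patience tails on the negated sequence:
-16 → extends → [-16]
-6 → extends → [-16, -6]
-12 → replaces -6 → [-16, -12]
-9 → extends → [-16, -12, -9]
-16 → already a tail → [-16, -12, -9]
-17 → replaces -16 → [-17, -12, -9]
-9 → already a tail → [-17, -12, -9]
-20 → replaces -17 → [-20, -12, -9]
-11 → replaces -9 → [-20, -12, -11]
-12 → already a tail → [-20, -12, -11]
-18 → replaces -12 → [-20, -18, -11]
-24 → replaces -20 → [-24, -18, -11]
-19 → replaces -18 → [-24, -19, -11]
-20 → replaces -19 → [-24, -20, -11]
Three tails, so the longest strictly decreasing subsequence of the original has length 3.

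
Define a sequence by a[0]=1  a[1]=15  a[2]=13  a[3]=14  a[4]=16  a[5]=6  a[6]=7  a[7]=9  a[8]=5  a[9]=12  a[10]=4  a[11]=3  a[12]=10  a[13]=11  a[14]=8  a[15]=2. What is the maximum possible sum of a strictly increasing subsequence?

44

Let S[i] be the best sum of a strictly increasing subsequence ending at i:
i:      0  1  2  3  4  5  6  7  8  9 10 11 12 13 14 15
a[i]:   1 15 13 14 16  6  7  9  5 12  4  3 10 11  8  2
S:      1 16 14 28 44  7 14 23  6 35  5  4 33 44 22  3
Maximum is 44 (e.g. 1 + 13 + 14 + 16).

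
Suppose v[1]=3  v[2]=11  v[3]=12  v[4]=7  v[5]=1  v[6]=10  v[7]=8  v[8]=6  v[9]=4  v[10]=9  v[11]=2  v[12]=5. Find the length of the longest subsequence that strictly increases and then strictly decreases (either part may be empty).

inc[i] = longest strictly increasing subsequence ending at i; dec[i] = longest strictly decreasing subsequence starting at i:
i:      1  2  3  4  5  6  7  8  9 10 11 12
v[i]:   3 11 12  7  1 10  8  6  4  9  2  5
inc:    1  2  3  2  1  3  3  2  2  4  2  3
dec:    2  6  6  4  1  5  4  3  2  2  1  1
Best peak at i=3 (value 12): inc=3, dec=6, length 3+6−1 = 8.

8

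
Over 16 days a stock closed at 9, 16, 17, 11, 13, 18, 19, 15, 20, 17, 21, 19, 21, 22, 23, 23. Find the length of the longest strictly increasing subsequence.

9

Let dp[i] be the length of the longest such subsequence ending at index i:
i:      1  2  3  4  5  6  7  8  9 10 11 12 13 14 15 16
a[i]:   9 16 17 11 13 18 19 15 20 17 21 19 21 22 23 23
dp:     1  2  3  2  3  4  5  4  6  5  7  6  7  8  9  9
Maximum dp value is 9.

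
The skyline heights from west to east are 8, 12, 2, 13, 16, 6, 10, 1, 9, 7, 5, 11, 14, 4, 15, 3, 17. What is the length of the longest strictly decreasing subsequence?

7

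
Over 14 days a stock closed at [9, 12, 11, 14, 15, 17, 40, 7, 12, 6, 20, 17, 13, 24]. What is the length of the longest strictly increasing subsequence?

7

Let dp[i] be the length of the longest such subsequence ending at index i:
i:      1  2  3  4  5  6  7  8  9 10 11 12 13 14
a[i]:   9 12 11 14 15 17 40  7 12  6 20 17 13 24
dp:     1  2  2  3  4  5  6  1  3  1  6  5  4  7
Maximum dp value is 7.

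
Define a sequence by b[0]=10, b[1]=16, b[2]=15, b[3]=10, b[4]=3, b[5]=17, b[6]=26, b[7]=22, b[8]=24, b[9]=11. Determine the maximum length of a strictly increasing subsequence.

5

Track the smallest tail for each achievable length (strict):
10 → extends → [10]
16 → extends → [10, 16]
15 → replaces 16 → [10, 15]
10 → already a tail → [10, 15]
3 → replaces 10 → [3, 15]
17 → extends → [3, 15, 17]
26 → extends → [3, 15, 17, 26]
22 → replaces 26 → [3, 15, 17, 22]
24 → extends → [3, 15, 17, 22, 24]
11 → replaces 15 → [3, 11, 17, 22, 24]
Five tails, so the longest strictly increasing subsequence has length 5 (e.g. 10, 16, 17, 22, 24).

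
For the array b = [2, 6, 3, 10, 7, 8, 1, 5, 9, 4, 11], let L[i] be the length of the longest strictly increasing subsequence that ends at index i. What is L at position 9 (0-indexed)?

3

dp[i] = 1 + max{dp[j] : j<i, b[j]<b[i]} (or 1 if no such j):
i:      0  1  2  3  4  5  6  7  8  9 10
b[i]:   2  6  3 10  7  8  1  5  9  4 11
dp:     1  2  2  3  3  4  1  3  5  3  6
At index 9 the value is 3.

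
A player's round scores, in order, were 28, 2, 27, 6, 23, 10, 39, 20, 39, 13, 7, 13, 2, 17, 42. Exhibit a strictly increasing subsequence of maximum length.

2, 6, 10, 20, 39, 42

Patience tails give the LIS length; then backtrack through the dp parents:
28 → extends → [28]
2 → replaces 28 → [2]
27 → extends → [2, 27]
6 → replaces 27 → [2, 6]
23 → extends → [2, 6, 23]
10 → replaces 23 → [2, 6, 10]
39 → extends → [2, 6, 10, 39]
20 → replaces 39 → [2, 6, 10, 20]
39 → extends → [2, 6, 10, 20, 39]
13 → replaces 20 → [2, 6, 10, 13, 39]
7 → replaces 10 → [2, 6, 7, 13, 39]
13 → already a tail → [2, 6, 7, 13, 39]
2 → already a tail → [2, 6, 7, 13, 39]
17 → replaces 39 → [2, 6, 7, 13, 17]
42 → extends → [2, 6, 7, 13, 17, 42]
Length 6; one witness is 2, 6, 10, 20, 39, 42.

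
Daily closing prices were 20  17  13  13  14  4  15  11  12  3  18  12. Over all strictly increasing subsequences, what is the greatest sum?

Let S[i] be the best sum of a strictly increasing subsequence ending at i:
i:      1  2  3  4  5  6  7  8  9 10 11 12
a[i]:  20 17 13 13 14  4 15 11 12  3 18 12
S:     20 17 13 13 27  4 42 15 27  3 60 27
Maximum is 60 (e.g. 13 + 14 + 15 + 18).

60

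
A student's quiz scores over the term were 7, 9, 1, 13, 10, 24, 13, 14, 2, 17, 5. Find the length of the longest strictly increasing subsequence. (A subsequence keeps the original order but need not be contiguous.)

6

Track the smallest tail for each achievable length (strict):
7 → extends → [7]
9 → extends → [7, 9]
1 → replaces 7 → [1, 9]
13 → extends → [1, 9, 13]
10 → replaces 13 → [1, 9, 10]
24 → extends → [1, 9, 10, 24]
13 → replaces 24 → [1, 9, 10, 13]
14 → extends → [1, 9, 10, 13, 14]
2 → replaces 9 → [1, 2, 10, 13, 14]
17 → extends → [1, 2, 10, 13, 14, 17]
5 → replaces 10 → [1, 2, 5, 13, 14, 17]
Six tails, so the longest strictly increasing subsequence has length 6 (e.g. 7, 9, 10, 13, 14, 17).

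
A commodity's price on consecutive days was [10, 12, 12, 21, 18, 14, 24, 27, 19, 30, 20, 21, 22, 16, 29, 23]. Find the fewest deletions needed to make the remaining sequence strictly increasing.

Fewest deletions = n − (longest strictly increasing subsequence).
i:      1  2  3  4  5  6  7  8  9 10 11 12 13 14 15 16
a[i]:  10 12 12 21 18 14 24 27 19 30 20 21 22 16 29 23
dp:     1  2  2  3  3  3  4  5  4  6  5  6  7  4  8  8
max dp = 8, so deletions = 16 − 8 = 8.

8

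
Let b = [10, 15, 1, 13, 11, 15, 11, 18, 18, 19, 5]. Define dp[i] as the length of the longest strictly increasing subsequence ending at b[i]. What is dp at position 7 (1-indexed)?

dp[i] = 1 + max{dp[j] : j<i, b[j]<b[i]} (or 1 if no such j):
i:      1  2  3  4  5  6  7  8  9 10 11
b[i]:  10 15  1 13 11 15 11 18 18 19  5
dp:     1  2  1  2  2  3  2  4  4  5  2
At index 7 the value is 2.

2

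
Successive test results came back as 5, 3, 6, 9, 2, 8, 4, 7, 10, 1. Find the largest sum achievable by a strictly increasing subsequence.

Let S[i] be the best sum of a strictly increasing subsequence ending at i:
i:      1  2  3  4  5  6  7  8  9 10
a[i]:   5  3  6  9  2  8  4  7 10  1
S:      5  3 11 20  2 19  7 18 30  1
Maximum is 30 (e.g. 5 + 6 + 9 + 10).

30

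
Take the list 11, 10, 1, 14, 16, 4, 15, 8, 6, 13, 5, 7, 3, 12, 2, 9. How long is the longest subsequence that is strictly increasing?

5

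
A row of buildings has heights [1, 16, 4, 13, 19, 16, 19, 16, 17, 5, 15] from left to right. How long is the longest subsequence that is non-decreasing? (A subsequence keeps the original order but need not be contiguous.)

Track the smallest tail for each achievable length (allowing ties):
1 → extends → [1]
16 → extends → [1, 16]
4 → replaces 16 → [1, 4]
13 → extends → [1, 4, 13]
19 → extends → [1, 4, 13, 19]
16 → replaces 19 → [1, 4, 13, 16]
19 → extends → [1, 4, 13, 16, 19]
16 → replaces 19 → [1, 4, 13, 16, 16]
17 → extends → [1, 4, 13, 16, 16, 17]
5 → replaces 13 → [1, 4, 5, 16, 16, 17]
15 → replaces 16 → [1, 4, 5, 15, 16, 17]
Six tails, so the longest non-decreasing subsequence has length 6 (e.g. 1, 4, 13, 16, 16, 17).

6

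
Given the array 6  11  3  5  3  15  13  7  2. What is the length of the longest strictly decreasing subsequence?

Negate each value so 'decreasing' becomes 'increasing', then run patience tails on the negated sequence:
-6 → extends → [-6]
-11 → replaces -6 → [-11]
-3 → extends → [-11, -3]
-5 → replaces -3 → [-11, -5]
-3 → extends → [-11, -5, -3]
-15 → replaces -11 → [-15, -5, -3]
-13 → replaces -5 → [-15, -13, -3]
-7 → replaces -3 → [-15, -13, -7]
-2 → extends → [-15, -13, -7, -2]
Four tails, so the longest strictly decreasing subsequence of the original has length 4.

4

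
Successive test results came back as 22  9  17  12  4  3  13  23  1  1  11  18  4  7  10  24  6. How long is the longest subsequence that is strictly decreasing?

6

Let dp[i] be the longest strictly decreasing subsequence ending at i:
i:      1  2  3  4  5  6  7  8  9 10 11 12 13 14 15 16 17
a[i]:  22  9 17 12  4  3 13 23  1  1 11 18  4  7 10 24  6
dp:     1  2  2  3  4  5  3  1  6  6  4  2  5  5  5  1  6
Maximum is 6.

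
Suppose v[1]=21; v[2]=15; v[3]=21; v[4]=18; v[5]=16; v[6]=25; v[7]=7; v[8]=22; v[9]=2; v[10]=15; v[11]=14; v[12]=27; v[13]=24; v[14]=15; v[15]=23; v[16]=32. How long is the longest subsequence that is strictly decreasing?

5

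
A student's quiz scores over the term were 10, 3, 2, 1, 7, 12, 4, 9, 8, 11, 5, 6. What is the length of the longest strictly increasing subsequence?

4

Let dp[i] be the length of the longest such subsequence ending at index i:
i:      1  2  3  4  5  6  7  8  9 10 11 12
a[i]:  10  3  2  1  7 12  4  9  8 11  5  6
dp:     1  1  1  1  2  3  2  3  3  4  3  4
Maximum dp value is 4.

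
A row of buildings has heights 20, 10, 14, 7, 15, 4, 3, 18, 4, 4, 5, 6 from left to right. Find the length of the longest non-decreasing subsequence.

Track the smallest tail for each achievable length (allowing ties):
20 → extends → [20]
10 → replaces 20 → [10]
14 → extends → [10, 14]
7 → replaces 10 → [7, 14]
15 → extends → [7, 14, 15]
4 → replaces 7 → [4, 14, 15]
3 → replaces 4 → [3, 14, 15]
18 → extends → [3, 14, 15, 18]
4 → replaces 14 → [3, 4, 15, 18]
4 → replaces 15 → [3, 4, 4, 18]
5 → replaces 18 → [3, 4, 4, 5]
6 → extends → [3, 4, 4, 5, 6]
Five tails, so the longest non-decreasing subsequence has length 5 (e.g. 4, 4, 4, 5, 6).

5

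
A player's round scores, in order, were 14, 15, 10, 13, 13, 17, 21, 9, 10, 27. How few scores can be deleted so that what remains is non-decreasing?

Fewest deletions = n − (longest non-decreasing subsequence).
Patience tails:
14 → extends → [14]
15 → extends → [14, 15]
10 → replaces 14 → [10, 15]
13 → replaces 15 → [10, 13]
13 → extends → [10, 13, 13]
17 → extends → [10, 13, 13, 17]
21 → extends → [10, 13, 13, 17, 21]
9 → replaces 10 → [9, 13, 13, 17, 21]
10 → replaces 13 → [9, 10, 13, 17, 21]
27 → extends → [9, 10, 13, 17, 21, 27]
Longest non-decreasing subsequence has length 6, so deletions = 10 − 6 = 4.

4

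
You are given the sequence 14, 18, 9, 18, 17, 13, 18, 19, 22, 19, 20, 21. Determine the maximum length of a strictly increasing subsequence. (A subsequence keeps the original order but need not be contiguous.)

Track the smallest tail for each achievable length (strict):
14 → extends → [14]
18 → extends → [14, 18]
9 → replaces 14 → [9, 18]
18 → already a tail → [9, 18]
17 → replaces 18 → [9, 17]
13 → replaces 17 → [9, 13]
18 → extends → [9, 13, 18]
19 → extends → [9, 13, 18, 19]
22 → extends → [9, 13, 18, 19, 22]
19 → already a tail → [9, 13, 18, 19, 22]
20 → replaces 22 → [9, 13, 18, 19, 20]
21 → extends → [9, 13, 18, 19, 20, 21]
Six tails, so the longest strictly increasing subsequence has length 6 (e.g. 14, 17, 18, 19, 20, 21).

6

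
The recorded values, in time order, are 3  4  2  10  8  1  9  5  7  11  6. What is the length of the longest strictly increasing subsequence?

5

Let dp[i] be the length of the longest such subsequence ending at index i:
i:      1  2  3  4  5  6  7  8  9 10 11
a[i]:   3  4  2 10  8  1  9  5  7 11  6
dp:     1  2  1  3  3  1  4  3  4  5  4
Maximum dp value is 5.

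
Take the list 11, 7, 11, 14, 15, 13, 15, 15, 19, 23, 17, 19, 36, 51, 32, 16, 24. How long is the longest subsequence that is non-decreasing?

10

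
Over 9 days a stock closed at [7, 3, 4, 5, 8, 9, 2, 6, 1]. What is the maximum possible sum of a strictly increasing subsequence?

29

Let S[i] be the best sum of a strictly increasing subsequence ending at i:
i:      1  2  3  4  5  6  7  8  9
a[i]:   7  3  4  5  8  9  2  6  1
S:      7  3  7 12 20 29  2 18  1
Maximum is 29 (e.g. 3 + 4 + 5 + 8 + 9).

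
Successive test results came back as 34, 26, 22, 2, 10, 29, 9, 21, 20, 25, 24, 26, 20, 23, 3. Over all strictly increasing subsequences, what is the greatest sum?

Let S[i] be the best sum of a strictly increasing subsequence ending at i:
i:      1  2  3  4  5  6  7  8  9 10 11 12 13 14 15
a[i]:  34 26 22  2 10 29  9 21 20 25 24 26 20 23  3
S:     34 26 22  2 12 55 11 33 32 58 57 84 32 56  5
Maximum is 84 (e.g. 2 + 10 + 21 + 25 + 26).

84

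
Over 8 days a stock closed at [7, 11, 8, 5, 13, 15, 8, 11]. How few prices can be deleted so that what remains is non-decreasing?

Fewest deletions = n − (longest non-decreasing subsequence).
i:      1  2  3  4  5  6  7  8
a[i]:   7 11  8  5 13 15  8 11
dp:     1  2  2  1  3  4  3  4
max dp = 4, so deletions = 8 − 4 = 4.

4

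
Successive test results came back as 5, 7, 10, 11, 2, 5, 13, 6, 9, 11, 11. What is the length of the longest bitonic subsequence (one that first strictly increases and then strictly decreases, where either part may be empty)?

6

inc[i] = longest strictly increasing subsequence ending at i; dec[i] = longest strictly decreasing subsequence starting at i:
i:      1  2  3  4  5  6  7  8  9 10 11
a[i]:   5  7 10 11  2  5 13  6  9 11 11
inc:    1  2  3  4  1  2  5  3  4  5  5
dec:    2  2  2  2  1  1  2  1  1  1  1
Best peak at i=7 (value 13): inc=5, dec=2, length 5+2−1 = 6.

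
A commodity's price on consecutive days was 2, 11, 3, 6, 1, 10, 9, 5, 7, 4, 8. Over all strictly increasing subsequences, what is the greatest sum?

26

Let S[i] be the best sum of a strictly increasing subsequence ending at i:
i:      1  2  3  4  5  6  7  8  9 10 11
a[i]:   2 11  3  6  1 10  9  5  7  4  8
S:      2 13  5 11  1 21 20 10 18  9 26
Maximum is 26 (e.g. 2 + 3 + 6 + 7 + 8).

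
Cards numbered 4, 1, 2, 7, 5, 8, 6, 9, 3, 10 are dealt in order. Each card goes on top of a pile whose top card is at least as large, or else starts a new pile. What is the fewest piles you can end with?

The minimum number of non-increasing subsequences covering a sequence equals the length of its longest strictly increasing subsequence.
LIS length is 6 (e.g. 1, 2, 7, 8, 9, 10), so 6 piles are needed.

6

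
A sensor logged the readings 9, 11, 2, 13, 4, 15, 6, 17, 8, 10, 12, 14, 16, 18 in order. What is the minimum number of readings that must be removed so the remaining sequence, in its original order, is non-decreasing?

Fewest deletions = n − (longest non-decreasing subsequence).
i:      1  2  3  4  5  6  7  8  9 10 11 12 13 14
a[i]:   9 11  2 13  4 15  6 17  8 10 12 14 16 18
dp:     1  2  1  3  2  4  3  5  4  5  6  7  8  9
max dp = 9, so deletions = 14 − 9 = 5.

5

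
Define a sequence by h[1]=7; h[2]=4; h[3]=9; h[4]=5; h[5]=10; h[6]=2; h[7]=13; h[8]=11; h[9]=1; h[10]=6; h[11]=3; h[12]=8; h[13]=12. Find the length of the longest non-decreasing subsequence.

5

Track the smallest tail for each achievable length (allowing ties):
7 → extends → [7]
4 → replaces 7 → [4]
9 → extends → [4, 9]
5 → replaces 9 → [4, 5]
10 → extends → [4, 5, 10]
2 → replaces 4 → [2, 5, 10]
13 → extends → [2, 5, 10, 13]
11 → replaces 13 → [2, 5, 10, 11]
1 → replaces 2 → [1, 5, 10, 11]
6 → replaces 10 → [1, 5, 6, 11]
3 → replaces 5 → [1, 3, 6, 11]
8 → replaces 11 → [1, 3, 6, 8]
12 → extends → [1, 3, 6, 8, 12]
Five tails, so the longest non-decreasing subsequence has length 5 (e.g. 7, 9, 10, 11, 12).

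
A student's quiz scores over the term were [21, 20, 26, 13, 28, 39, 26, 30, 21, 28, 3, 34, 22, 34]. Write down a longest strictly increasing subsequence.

21, 26, 28, 30, 34

Patience tails give the LIS length; then backtrack through the dp parents:
21 → extends → [21]
20 → replaces 21 → [20]
26 → extends → [20, 26]
13 → replaces 20 → [13, 26]
28 → extends → [13, 26, 28]
39 → extends → [13, 26, 28, 39]
26 → already a tail → [13, 26, 28, 39]
30 → replaces 39 → [13, 26, 28, 30]
21 → replaces 26 → [13, 21, 28, 30]
28 → already a tail → [13, 21, 28, 30]
3 → replaces 13 → [3, 21, 28, 30]
34 → extends → [3, 21, 28, 30, 34]
22 → replaces 28 → [3, 21, 22, 30, 34]
34 → already a tail → [3, 21, 22, 30, 34]
Length 5; one witness is 21, 26, 28, 30, 34.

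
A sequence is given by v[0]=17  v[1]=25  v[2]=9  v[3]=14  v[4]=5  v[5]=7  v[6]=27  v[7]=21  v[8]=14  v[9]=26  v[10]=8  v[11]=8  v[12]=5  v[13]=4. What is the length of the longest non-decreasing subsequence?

4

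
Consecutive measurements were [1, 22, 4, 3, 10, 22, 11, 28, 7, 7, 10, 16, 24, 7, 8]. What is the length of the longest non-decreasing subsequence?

7

Track the smallest tail for each achievable length (allowing ties):
1 → extends → [1]
22 → extends → [1, 22]
4 → replaces 22 → [1, 4]
3 → replaces 4 → [1, 3]
10 → extends → [1, 3, 10]
22 → extends → [1, 3, 10, 22]
11 → replaces 22 → [1, 3, 10, 11]
28 → extends → [1, 3, 10, 11, 28]
7 → replaces 10 → [1, 3, 7, 11, 28]
7 → replaces 11 → [1, 3, 7, 7, 28]
10 → replaces 28 → [1, 3, 7, 7, 10]
16 → extends → [1, 3, 7, 7, 10, 16]
24 → extends → [1, 3, 7, 7, 10, 16, 24]
7 → replaces 10 → [1, 3, 7, 7, 7, 16, 24]
8 → replaces 16 → [1, 3, 7, 7, 7, 8, 24]
Seven tails, so the longest non-decreasing subsequence has length 7 (e.g. 1, 4, 7, 7, 10, 16, 24).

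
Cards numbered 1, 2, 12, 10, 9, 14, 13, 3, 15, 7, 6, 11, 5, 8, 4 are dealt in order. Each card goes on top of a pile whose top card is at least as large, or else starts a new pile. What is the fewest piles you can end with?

The minimum number of non-increasing subsequences covering a sequence equals the length of its longest strictly increasing subsequence.
LIS length is 5 (e.g. 1, 2, 12, 14, 15), so 5 piles are needed.

5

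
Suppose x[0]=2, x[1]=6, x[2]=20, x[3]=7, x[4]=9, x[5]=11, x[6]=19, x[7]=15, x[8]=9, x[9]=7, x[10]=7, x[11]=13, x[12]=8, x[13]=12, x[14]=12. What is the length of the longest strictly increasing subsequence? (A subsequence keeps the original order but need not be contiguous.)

6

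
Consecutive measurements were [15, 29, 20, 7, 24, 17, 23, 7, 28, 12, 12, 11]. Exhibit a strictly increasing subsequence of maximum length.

15, 20, 24, 28

Patience tails give the LIS length; then backtrack through the dp parents:
15 → extends → [15]
29 → extends → [15, 29]
20 → replaces 29 → [15, 20]
7 → replaces 15 → [7, 20]
24 → extends → [7, 20, 24]
17 → replaces 20 → [7, 17, 24]
23 → replaces 24 → [7, 17, 23]
7 → already a tail → [7, 17, 23]
28 → extends → [7, 17, 23, 28]
12 → replaces 17 → [7, 12, 23, 28]
12 → already a tail → [7, 12, 23, 28]
11 → replaces 12 → [7, 11, 23, 28]
Length 4; one witness is 15, 20, 24, 28.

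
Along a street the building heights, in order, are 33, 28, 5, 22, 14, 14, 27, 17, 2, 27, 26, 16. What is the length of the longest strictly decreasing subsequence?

5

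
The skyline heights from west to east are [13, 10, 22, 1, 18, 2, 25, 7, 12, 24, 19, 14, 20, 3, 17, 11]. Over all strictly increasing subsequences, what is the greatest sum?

Let S[i] be the best sum of a strictly increasing subsequence ending at i:
i:      1  2  3  4  5  6  7  8  9 10 11 12 13 14 15 16
a[i]:  13 10 22  1 18  2 25  7 12 24 19 14 20  3 17 11
S:     13 10 35  1 31  3 60 10 22 59 50 36 70  6 53 21
Maximum is 70 (e.g. 13 + 18 + 19 + 20).

70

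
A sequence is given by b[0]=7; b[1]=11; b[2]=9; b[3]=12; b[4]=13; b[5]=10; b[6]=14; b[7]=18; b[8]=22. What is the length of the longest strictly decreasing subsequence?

Negate each value so 'decreasing' becomes 'increasing', then run patience tails on the negated sequence:
-7 → extends → [-7]
-11 → replaces -7 → [-11]
-9 → extends → [-11, -9]
-12 → replaces -11 → [-12, -9]
-13 → replaces -12 → [-13, -9]
-10 → replaces -9 → [-13, -10]
-14 → replaces -13 → [-14, -10]
-18 → replaces -14 → [-18, -10]
-22 → replaces -18 → [-22, -10]
Two tails, so the longest strictly decreasing subsequence of the original has length 2.

2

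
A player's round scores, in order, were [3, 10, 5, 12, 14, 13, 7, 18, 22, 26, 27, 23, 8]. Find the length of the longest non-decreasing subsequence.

8

Track the smallest tail for each achievable length (allowing ties):
3 → extends → [3]
10 → extends → [3, 10]
5 → replaces 10 → [3, 5]
12 → extends → [3, 5, 12]
14 → extends → [3, 5, 12, 14]
13 → replaces 14 → [3, 5, 12, 13]
7 → replaces 12 → [3, 5, 7, 13]
18 → extends → [3, 5, 7, 13, 18]
22 → extends → [3, 5, 7, 13, 18, 22]
26 → extends → [3, 5, 7, 13, 18, 22, 26]
27 → extends → [3, 5, 7, 13, 18, 22, 26, 27]
23 → replaces 26 → [3, 5, 7, 13, 18, 22, 23, 27]
8 → replaces 13 → [3, 5, 7, 8, 18, 22, 23, 27]
Eight tails, so the longest non-decreasing subsequence has length 8 (e.g. 3, 10, 12, 14, 18, 22, 26, 27).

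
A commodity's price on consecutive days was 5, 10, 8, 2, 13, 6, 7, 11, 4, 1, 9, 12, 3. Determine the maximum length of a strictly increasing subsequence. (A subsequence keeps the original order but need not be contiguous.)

5

Let dp[i] be the length of the longest such subsequence ending at index i:
i:      1  2  3  4  5  6  7  8  9 10 11 12 13
a[i]:   5 10  8  2 13  6  7 11  4  1  9 12  3
dp:     1  2  2  1  3  2  3  4  2  1  4  5  2
Maximum dp value is 5.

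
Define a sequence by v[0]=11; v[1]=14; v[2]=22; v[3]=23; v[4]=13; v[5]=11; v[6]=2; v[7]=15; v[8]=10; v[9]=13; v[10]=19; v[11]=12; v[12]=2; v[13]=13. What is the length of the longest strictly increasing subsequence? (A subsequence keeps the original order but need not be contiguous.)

4

Track the smallest tail for each achievable length (strict):
11 → extends → [11]
14 → extends → [11, 14]
22 → extends → [11, 14, 22]
23 → extends → [11, 14, 22, 23]
13 → replaces 14 → [11, 13, 22, 23]
11 → already a tail → [11, 13, 22, 23]
2 → replaces 11 → [2, 13, 22, 23]
15 → replaces 22 → [2, 13, 15, 23]
10 → replaces 13 → [2, 10, 15, 23]
13 → replaces 15 → [2, 10, 13, 23]
19 → replaces 23 → [2, 10, 13, 19]
12 → replaces 13 → [2, 10, 12, 19]
2 → already a tail → [2, 10, 12, 19]
13 → replaces 19 → [2, 10, 12, 13]
Four tails, so the longest strictly increasing subsequence has length 4 (e.g. 11, 14, 22, 23).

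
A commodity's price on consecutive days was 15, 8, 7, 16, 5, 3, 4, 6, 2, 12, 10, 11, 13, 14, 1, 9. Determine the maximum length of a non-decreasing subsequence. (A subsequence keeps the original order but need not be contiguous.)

Track the smallest tail for each achievable length (allowing ties):
15 → extends → [15]
8 → replaces 15 → [8]
7 → replaces 8 → [7]
16 → extends → [7, 16]
5 → replaces 7 → [5, 16]
3 → replaces 5 → [3, 16]
4 → replaces 16 → [3, 4]
6 → extends → [3, 4, 6]
2 → replaces 3 → [2, 4, 6]
12 → extends → [2, 4, 6, 12]
10 → replaces 12 → [2, 4, 6, 10]
11 → extends → [2, 4, 6, 10, 11]
13 → extends → [2, 4, 6, 10, 11, 13]
14 → extends → [2, 4, 6, 10, 11, 13, 14]
1 → replaces 2 → [1, 4, 6, 10, 11, 13, 14]
9 → replaces 10 → [1, 4, 6, 9, 11, 13, 14]
Seven tails, so the longest non-decreasing subsequence has length 7 (e.g. 3, 4, 6, 10, 11, 13, 14).

7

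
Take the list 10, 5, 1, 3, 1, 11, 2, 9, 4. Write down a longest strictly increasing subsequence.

1, 3, 11

Patience tails give the LIS length; then backtrack through the dp parents:
10 → extends → [10]
5 → replaces 10 → [5]
1 → replaces 5 → [1]
3 → extends → [1, 3]
1 → already a tail → [1, 3]
11 → extends → [1, 3, 11]
2 → replaces 3 → [1, 2, 11]
9 → replaces 11 → [1, 2, 9]
4 → replaces 9 → [1, 2, 4]
Length 3; one witness is 1, 3, 11.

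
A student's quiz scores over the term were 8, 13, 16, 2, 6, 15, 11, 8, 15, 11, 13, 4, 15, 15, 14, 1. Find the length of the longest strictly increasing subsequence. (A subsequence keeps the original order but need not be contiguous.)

Track the smallest tail for each achievable length (strict):
8 → extends → [8]
13 → extends → [8, 13]
16 → extends → [8, 13, 16]
2 → replaces 8 → [2, 13, 16]
6 → replaces 13 → [2, 6, 16]
15 → replaces 16 → [2, 6, 15]
11 → replaces 15 → [2, 6, 11]
8 → replaces 11 → [2, 6, 8]
15 → extends → [2, 6, 8, 15]
11 → replaces 15 → [2, 6, 8, 11]
13 → extends → [2, 6, 8, 11, 13]
4 → replaces 6 → [2, 4, 8, 11, 13]
15 → extends → [2, 4, 8, 11, 13, 15]
15 → already a tail → [2, 4, 8, 11, 13, 15]
14 → replaces 15 → [2, 4, 8, 11, 13, 14]
1 → replaces 2 → [1, 4, 8, 11, 13, 14]
Six tails, so the longest strictly increasing subsequence has length 6 (e.g. 2, 6, 8, 11, 13, 15).

6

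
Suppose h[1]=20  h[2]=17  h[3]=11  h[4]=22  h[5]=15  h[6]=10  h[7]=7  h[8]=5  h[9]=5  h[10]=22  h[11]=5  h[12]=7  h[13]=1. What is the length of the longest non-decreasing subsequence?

Track the smallest tail for each achievable length (allowing ties):
20 → extends → [20]
17 → replaces 20 → [17]
11 → replaces 17 → [11]
22 → extends → [11, 22]
15 → replaces 22 → [11, 15]
10 → replaces 11 → [10, 15]
7 → replaces 10 → [7, 15]
5 → replaces 7 → [5, 15]
5 → replaces 15 → [5, 5]
22 → extends → [5, 5, 22]
5 → replaces 22 → [5, 5, 5]
7 → extends → [5, 5, 5, 7]
1 → replaces 5 → [1, 5, 5, 7]
Four tails, so the longest non-decreasing subsequence has length 4 (e.g. 5, 5, 5, 7).

4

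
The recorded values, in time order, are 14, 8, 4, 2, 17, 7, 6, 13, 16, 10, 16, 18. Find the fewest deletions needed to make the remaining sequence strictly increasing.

7

Fewest deletions = n − (longest strictly increasing subsequence).
i:      1  2  3  4  5  6  7  8  9 10 11 12
a[i]:  14  8  4  2 17  7  6 13 16 10 16 18
dp:     1  1  1  1  2  2  2  3  4  3  4  5
max dp = 5, so deletions = 12 − 5 = 7.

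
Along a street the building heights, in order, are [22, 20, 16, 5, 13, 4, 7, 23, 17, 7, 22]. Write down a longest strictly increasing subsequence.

Patience tails give the LIS length; then backtrack through the dp parents:
22 → extends → [22]
20 → replaces 22 → [20]
16 → replaces 20 → [16]
5 → replaces 16 → [5]
13 → extends → [5, 13]
4 → replaces 5 → [4, 13]
7 → replaces 13 → [4, 7]
23 → extends → [4, 7, 23]
17 → replaces 23 → [4, 7, 17]
7 → already a tail → [4, 7, 17]
22 → extends → [4, 7, 17, 22]
Length 4; one witness is 5, 13, 17, 22.

5, 13, 17, 22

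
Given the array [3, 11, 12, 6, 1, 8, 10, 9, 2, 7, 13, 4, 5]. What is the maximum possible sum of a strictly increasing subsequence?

40

Let S[i] be the best sum of a strictly increasing subsequence ending at i:
i:      1  2  3  4  5  6  7  8  9 10 11 12 13
a[i]:   3 11 12  6  1  8 10  9  2  7 13  4  5
S:      3 14 26  9  1 17 27 26  3 16 40  7 12
Maximum is 40 (e.g. 3 + 6 + 8 + 10 + 13).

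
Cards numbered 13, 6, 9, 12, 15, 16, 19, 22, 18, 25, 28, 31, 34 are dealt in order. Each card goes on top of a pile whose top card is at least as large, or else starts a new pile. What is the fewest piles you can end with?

Place each on the leftmost legal pile:
13 → new pile 1 (tops now [13])
6 → pile 1 (tops now [6])
9 → new pile 2 (tops now [6, 9])
12 → new pile 3 (tops now [6, 9, 12])
15 → new pile 4 (tops now [6, 9, 12, 15])
16 → new pile 5 (tops now [6, 9, 12, 15, 16])
19 → new pile 6 (tops now [6, 9, 12, 15, 16, 19])
22 → new pile 7 (tops now [6, 9, 12, 15, 16, 19, 22])
18 → pile 6 (tops now [6, 9, 12, 15, 16, 18, 22])
25 → new pile 8 (tops now [6, 9, 12, 15, 16, 18, 22, 25])
28 → new pile 9 (tops now [6, 9, 12, 15, 16, 18, 22, 25, 28])
31 → new pile 10 (tops now [6, 9, 12, 15, 16, 18, 22, 25, 28, 31])
34 → new pile 11 (tops now [6, 9, 12, 15, 16, 18, 22, 25, 28, 31, 34])
Eleven piles.

11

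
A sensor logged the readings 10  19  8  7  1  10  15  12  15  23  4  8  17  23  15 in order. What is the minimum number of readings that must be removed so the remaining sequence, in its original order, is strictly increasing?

Fewest deletions = n − (longest strictly increasing subsequence).
i:      1  2  3  4  5  6  7  8  9 10 11 12 13 14 15
a[i]:  10 19  8  7  1 10 15 12 15 23  4  8 17 23 15
dp:     1  2  1  1  1  2  3  3  4  5  2  3  5  6  4
max dp = 6, so deletions = 15 − 6 = 9.

9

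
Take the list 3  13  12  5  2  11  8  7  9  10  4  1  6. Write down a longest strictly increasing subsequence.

Patience tails give the LIS length; then backtrack through the dp parents:
3 → extends → [3]
13 → extends → [3, 13]
12 → replaces 13 → [3, 12]
5 → replaces 12 → [3, 5]
2 → replaces 3 → [2, 5]
11 → extends → [2, 5, 11]
8 → replaces 11 → [2, 5, 8]
7 → replaces 8 → [2, 5, 7]
9 → extends → [2, 5, 7, 9]
10 → extends → [2, 5, 7, 9, 10]
4 → replaces 5 → [2, 4, 7, 9, 10]
1 → replaces 2 → [1, 4, 7, 9, 10]
6 → replaces 7 → [1, 4, 6, 9, 10]
Length 5; one witness is 3, 5, 8, 9, 10.

3, 5, 8, 9, 10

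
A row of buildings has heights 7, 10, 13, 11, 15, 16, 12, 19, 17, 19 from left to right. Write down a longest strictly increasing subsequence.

Patience tails give the LIS length; then backtrack through the dp parents:
7 → extends → [7]
10 → extends → [7, 10]
13 → extends → [7, 10, 13]
11 → replaces 13 → [7, 10, 11]
15 → extends → [7, 10, 11, 15]
16 → extends → [7, 10, 11, 15, 16]
12 → replaces 15 → [7, 10, 11, 12, 16]
19 → extends → [7, 10, 11, 12, 16, 19]
17 → replaces 19 → [7, 10, 11, 12, 16, 17]
19 → extends → [7, 10, 11, 12, 16, 17, 19]
Length 7; one witness is 7, 10, 13, 15, 16, 17, 19.

7, 10, 13, 15, 16, 17, 19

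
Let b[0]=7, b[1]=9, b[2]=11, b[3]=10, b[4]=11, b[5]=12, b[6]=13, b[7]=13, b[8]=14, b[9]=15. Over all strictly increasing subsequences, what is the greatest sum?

Let S[i] be the best sum of a strictly increasing subsequence ending at i:
i:      0  1  2  3  4  5  6  7  8  9
b[i]:   7  9 11 10 11 12 13 13 14 15
S:      7 16 27 26 37 49 62 62 76 91
Maximum is 91 (e.g. 7 + 9 + 10 + 11 + 12 + 13 + 14 + 15).

91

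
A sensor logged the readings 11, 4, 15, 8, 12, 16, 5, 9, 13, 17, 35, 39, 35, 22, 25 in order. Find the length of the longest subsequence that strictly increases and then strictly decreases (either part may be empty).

inc[i] = longest strictly increasing subsequence ending at i; dec[i] = longest strictly decreasing subsequence starting at i:
i:      1  2  3  4  5  6  7  8  9 10 11 12 13 14 15
a[i]:  11  4 15  8 12 16  5  9 13 17 35 39 35 22 25
inc:    1  1  2  2  3  4  2  3  4  5  6  7  6  6  7
dec:    3  1  3  2  2  2  1  1  1  1  2  3  2  1  1
Best peak at i=12 (value 39): inc=7, dec=3, length 7+3−1 = 9.

9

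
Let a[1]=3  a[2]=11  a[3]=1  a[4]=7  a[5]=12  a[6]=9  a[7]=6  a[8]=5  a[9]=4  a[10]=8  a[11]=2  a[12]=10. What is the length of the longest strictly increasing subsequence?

Let dp[i] be the length of the longest such subsequence ending at index i:
i:      1  2  3  4  5  6  7  8  9 10 11 12
a[i]:   3 11  1  7 12  9  6  5  4  8  2 10
dp:     1  2  1  2  3  3  2  2  2  3  2  4
Maximum dp value is 4.

4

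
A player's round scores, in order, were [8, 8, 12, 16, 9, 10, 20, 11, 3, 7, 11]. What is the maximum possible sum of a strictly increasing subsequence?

56

Let S[i] be the best sum of a strictly increasing subsequence ending at i:
i:      1  2  3  4  5  6  7  8  9 10 11
a[i]:   8  8 12 16  9 10 20 11  3  7 11
S:      8  8 20 36 17 27 56 38  3 10 38
Maximum is 56 (e.g. 8 + 12 + 16 + 20).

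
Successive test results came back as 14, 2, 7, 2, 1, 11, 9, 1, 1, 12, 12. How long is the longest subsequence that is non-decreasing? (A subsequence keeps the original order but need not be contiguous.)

5

Track the smallest tail for each achievable length (allowing ties):
14 → extends → [14]
2 → replaces 14 → [2]
7 → extends → [2, 7]
2 → replaces 7 → [2, 2]
1 → replaces 2 → [1, 2]
11 → extends → [1, 2, 11]
9 → replaces 11 → [1, 2, 9]
1 → replaces 2 → [1, 1, 9]
1 → replaces 9 → [1, 1, 1]
12 → extends → [1, 1, 1, 12]
12 → extends → [1, 1, 1, 12, 12]
Five tails, so the longest non-decreasing subsequence has length 5 (e.g. 2, 7, 11, 12, 12).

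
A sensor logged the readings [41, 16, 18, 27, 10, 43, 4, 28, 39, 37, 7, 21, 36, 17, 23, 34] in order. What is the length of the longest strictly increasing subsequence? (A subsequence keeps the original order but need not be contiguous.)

5

Track the smallest tail for each achievable length (strict):
41 → extends → [41]
16 → replaces 41 → [16]
18 → extends → [16, 18]
27 → extends → [16, 18, 27]
10 → replaces 16 → [10, 18, 27]
43 → extends → [10, 18, 27, 43]
4 → replaces 10 → [4, 18, 27, 43]
28 → replaces 43 → [4, 18, 27, 28]
39 → extends → [4, 18, 27, 28, 39]
37 → replaces 39 → [4, 18, 27, 28, 37]
7 → replaces 18 → [4, 7, 27, 28, 37]
21 → replaces 27 → [4, 7, 21, 28, 37]
36 → replaces 37 → [4, 7, 21, 28, 36]
17 → replaces 21 → [4, 7, 17, 28, 36]
23 → replaces 28 → [4, 7, 17, 23, 36]
34 → replaces 36 → [4, 7, 17, 23, 34]
Five tails, so the longest strictly increasing subsequence has length 5 (e.g. 16, 18, 27, 28, 39).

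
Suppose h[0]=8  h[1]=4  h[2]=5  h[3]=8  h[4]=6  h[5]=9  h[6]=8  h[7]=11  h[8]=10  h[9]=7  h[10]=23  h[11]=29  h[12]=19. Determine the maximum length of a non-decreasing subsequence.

7

Let dp[i] be the length of the longest such subsequence ending at index i:
i:      0  1  2  3  4  5  6  7  8  9 10 11 12
h[i]:   8  4  5  8  6  9  8 11 10  7 23 29 19
dp:     1  1  2  3  3  4  4  5  5  4  6  7  6
Maximum dp value is 7.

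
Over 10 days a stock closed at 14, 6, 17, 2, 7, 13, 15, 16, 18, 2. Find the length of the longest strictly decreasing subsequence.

Negate each value so 'decreasing' becomes 'increasing', then run patience tails on the negated sequence:
-14 → extends → [-14]
-6 → extends → [-14, -6]
-17 → replaces -14 → [-17, -6]
-2 → extends → [-17, -6, -2]
-7 → replaces -6 → [-17, -7, -2]
-13 → replaces -7 → [-17, -13, -2]
-15 → replaces -13 → [-17, -15, -2]
-16 → replaces -15 → [-17, -16, -2]
-18 → replaces -17 → [-18, -16, -2]
-2 → already a tail → [-18, -16, -2]
Three tails, so the longest strictly decreasing subsequence of the original has length 3.

3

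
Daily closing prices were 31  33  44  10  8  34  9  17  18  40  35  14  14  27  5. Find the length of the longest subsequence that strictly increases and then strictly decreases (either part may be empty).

inc[i] = longest strictly increasing subsequence ending at i; dec[i] = longest strictly decreasing subsequence starting at i:
i:      1  2  3  4  5  6  7  8  9 10 11 12 13 14 15
a[i]:  31 33 44 10  8 34  9 17 18 40 35 14 14 27  5
inc:    1  2  3  1  1  3  2  3  4  5  5  3  3  5  1
dec:    4  4  5  3  2  4  2  3  3  4  3  2  2  2  1
Best peak at i=10 (value 40): inc=5, dec=4, length 5+4−1 = 8.

8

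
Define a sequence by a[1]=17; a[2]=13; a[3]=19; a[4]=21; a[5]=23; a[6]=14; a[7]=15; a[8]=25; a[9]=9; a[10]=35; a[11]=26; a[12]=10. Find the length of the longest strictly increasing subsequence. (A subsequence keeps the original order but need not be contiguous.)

6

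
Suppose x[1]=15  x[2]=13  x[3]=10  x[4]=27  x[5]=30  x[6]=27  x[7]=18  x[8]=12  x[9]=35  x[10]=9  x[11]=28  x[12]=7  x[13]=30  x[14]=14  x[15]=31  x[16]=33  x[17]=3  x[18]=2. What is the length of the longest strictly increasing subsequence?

Let dp[i] be the length of the longest such subsequence ending at index i:
i:      1  2  3  4  5  6  7  8  9 10 11 12 13 14 15 16 17 18
x[i]:  15 13 10 27 30 27 18 12 35  9 28  7 30 14 31 33  3  2
dp:     1  1  1  2  3  2  2  2  4  1  3  1  4  3  5  6  1  1
Maximum dp value is 6.

6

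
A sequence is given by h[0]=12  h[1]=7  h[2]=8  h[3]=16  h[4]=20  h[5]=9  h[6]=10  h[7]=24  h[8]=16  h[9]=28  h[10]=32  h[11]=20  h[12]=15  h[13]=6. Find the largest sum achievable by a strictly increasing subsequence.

135

Let S[i] be the best sum of a strictly increasing subsequence ending at i:
i:       0   1   2   3   4   5   6   7   8   9  10  11  12  13
h[i]:   12   7   8  16  20   9  10  24  16  28  32  20  15   6
S:      12   7  15  31  51  24  34  75  50 103 135  70  49   6
Maximum is 135 (e.g. 7 + 8 + 16 + 20 + 24 + 28 + 32).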